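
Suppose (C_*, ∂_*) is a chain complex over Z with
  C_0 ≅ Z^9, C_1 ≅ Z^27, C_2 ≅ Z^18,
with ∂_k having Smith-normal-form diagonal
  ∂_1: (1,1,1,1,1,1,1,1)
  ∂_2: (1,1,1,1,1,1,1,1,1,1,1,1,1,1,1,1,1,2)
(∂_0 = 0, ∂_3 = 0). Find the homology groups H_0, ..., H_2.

H_0 = Z,  H_1 = Z × Z/2,  H_2 = 0.

H_0: b_0 = 9 − 0 − 8 = 1; torsion from ∂_1 factors > 1: none. So H_0 = Z.
H_1: b_1 = 27 − 8 − 18 = 1; torsion from ∂_2 factors > 1: [2]. So H_1 = Z × Z/2.
H_2: b_2 = 18 − 18 − 0 = 0; torsion from ∂_3 factors > 1: none. So H_2 = 0.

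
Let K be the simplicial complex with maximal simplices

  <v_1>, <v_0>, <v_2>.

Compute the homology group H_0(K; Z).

H_0 = Z^3.

K has 3 vertices.
rank ∂_0 = 0, rank ∂_1 = 0 ⇒ b_0 = 3 − 0 − 0 = 3. So H_0 ≅ Z^3.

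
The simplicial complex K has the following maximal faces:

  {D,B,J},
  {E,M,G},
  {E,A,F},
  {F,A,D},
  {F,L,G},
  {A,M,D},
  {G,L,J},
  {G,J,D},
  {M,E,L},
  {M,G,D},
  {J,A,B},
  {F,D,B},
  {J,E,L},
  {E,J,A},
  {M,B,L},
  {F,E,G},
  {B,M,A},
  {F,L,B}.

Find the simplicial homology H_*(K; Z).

H_0 = Z,  H_1 = Z ⊕ Z_2,  H_2 = 0.

K has 9 vertices, 27 edges, 18 triangles.
rank ∂_0 = 0, rank ∂_1 = 8 ⇒ b_0 = 9 − 0 − 8 = 1; all invariant factors of ∂_1 are 1 so no torsion. So H_0 = Z.
rank ∂_1 = 8, rank ∂_2 = 18 ⇒ b_1 = 27 − 8 − 18 = 1; ∂_2 has invariant factor(s) [2] giving torsion. So H_1 = Z ⊕ Z_2.
rank ∂_2 = 18, rank ∂_3 = 0 ⇒ b_2 = 18 − 18 − 0 = 0. So H_2 = 0.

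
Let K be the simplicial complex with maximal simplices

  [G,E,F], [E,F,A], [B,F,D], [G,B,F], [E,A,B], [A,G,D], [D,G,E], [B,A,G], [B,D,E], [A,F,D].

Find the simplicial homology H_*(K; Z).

H_0 = Z,  H_1 = Z/2,  H_2 = 0.

We work with the vertex ordering A < B < D < E < F < G. The simplices of K, each written with vertices in increasing order, are:

  0-simplices (6): A, B, D, E, F, G
  1-simplices (15): AB, AD, AE, AF, AG, BD, BE, BF, BG, DE, DF, DG, EF, EG, FG
  2-simplices (10): ABE, ABG, ADF, ADG, AEF, BDE, BDF, BFG, DEG, EFG

Hence C_0 ≅ Z^6, C_1 ≅ Z^15, C_2 ≅ Z^10.

Boundary ∂_1: C_1 → C_0 maps an edge to its endpoints' difference, ∂[p,q] = q − p.
The 6×15 boundary matrix has rank 5 and Smith normal form diag(1,1,1,1,1).

∂_2: C_2 → C_1 acts by ∂[p,q,r] = [q,r] − [p,r] + [p,q]. For instance
  ∂ADF = DF − AF + AD,
  ∂BDF = DF − BF + BD.
As a 15×10 matrix over Z this has rank 10, with invariant factors (1,1,1,1,1,1,1,1,1,2).

From H_k ≅ ker(∂_k) / im(∂_{k+1}) we obtain:

  H_0: rank C_0 − rank ∂_1 = 6 − 5 = 1, and the invariant factors of ∂_1 are all 1, so H_0 = Z.
  H_1: rank ker ∂_1 − rank ∂_2 = (15 − 5) − 10 = 0, and ∂_2 has invariant factor 2 > 1, so H_1 = Z/2.
  H_2: rank ker ∂_2 − rank ∂_3 = (10 − 10) − 0 = 0, and there is no ∂_3, so H_2 = 0.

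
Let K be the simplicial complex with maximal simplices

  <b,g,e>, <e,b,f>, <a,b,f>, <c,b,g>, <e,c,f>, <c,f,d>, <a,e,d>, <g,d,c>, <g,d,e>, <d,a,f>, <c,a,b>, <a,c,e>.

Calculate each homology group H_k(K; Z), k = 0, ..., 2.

H_0 ≅ Z,  H_1 ≅ Z_2,  H_2 = 0.

Order the vertices as a < b < c < d < e < f < g. Listing each simplex with vertices in this order, K has dimension 2 with simplices:

  0-simplices (7): a, b, c, d, e, f, g
  1-simplices (18): ab, ac, ad, ae, af, bc, be, bf, bg, cd, ce, cf, cg, de, df, dg, ef, eg
  2-simplices (12): abc, abf, ace, ade, adf, bcg, bef, beg, cdf, cdg, cef, deg

Hence C_0 ≅ Z^7, C_1 ≅ Z^18, C_2 ≅ Z^12.

∂_1: C_1 → C_0 sends each edge [p,q] (with p < q) to q − p. For instance
  ∂cf = f − c.
This gives a 7×18 integer matrix of rank 6; reducing to Smith normal form yields diagonal entries (1,1,1,1,1,1).

The boundary map ∂_2: C_2 → C_1 sends each 2-simplex [p,q,r] to [q,r] − [p,r] + [p,q]. For instance
  ∂bef = ef − bf + be,
  ∂adf = df − af + ad.
This gives a 18×12 integer matrix of rank 12; reducing to Smith normal form yields diagonal entries (1,1,1,1,1,1,1,1,1,1,1,2).

Computing H_k = (kernel of ∂_k) / (image of ∂_{k+1}):

  H_0: rank C_0 − rank ∂_1 = 7 − 6 = 1, and the invariant factors of ∂_1 are all 1, so H_0 = Z.
  H_1: rank ker ∂_1 − rank ∂_2 = (18 − 6) − 12 = 0, and ∂_2 has invariant factor 2 > 1, so H_1 = Z_2.
  H_2: rank ker ∂_2 − rank ∂_3 = (12 − 12) − 0 = 0, and there is no ∂_3, so H_2 = 0.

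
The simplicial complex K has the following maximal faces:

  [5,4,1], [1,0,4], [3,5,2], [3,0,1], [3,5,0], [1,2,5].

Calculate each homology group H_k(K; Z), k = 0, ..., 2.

We work with the vertex ordering 0 < 1 < 2 < 3 < 4 < 5. The simplices of K, each written with vertices in increasing order, are:

  0-simplices (6): [0], [1], [2], [3], [4], [5]
  1-simplices (12): [0,1], [0,3], [0,4], [0,5], [1,2], [1,3], [1,4], [1,5], [2,3], [2,5], [3,5], [4,5]
  2-simplices (6): [0,1,3], [0,1,4], [0,3,5], [1,2,5], [1,4,5], [2,3,5]

giving chain groups C_0 ≅ Z^6, C_1 ≅ Z^12, C_2 ≅ Z^6.

The boundary map ∂_1: C_1 → C_0 is given by ∂[p,q] = [q] − [p]. For instance
  ∂[0,5] = [5] − [0].
As a 6×12 matrix over Z this has rank 5, with invariant factors (1,1,1,1,1).

Boundary ∂_2: C_2 → C_1 sends each 2-simplex [p,q,r] to [q,r] − [p,r] + [p,q]. For instance
  ∂[0,3,5] = [3,5] − [0,5] + [0,3],
  ∂[0,1,4] = [1,4] − [0,4] + [0,1].
The resulting 12×6 matrix has rank 6, and its Smith normal form has invariant factors (1,1,1,1,1,1).

Computing H_k = (kernel of ∂_k) / (image of ∂_{k+1}):

  H_0: rank C_0 − rank ∂_1 = 6 − 5 = 1, and the invariant factors of ∂_1 are all 1, so H_0 ≅ Z.
  H_1: rank ker ∂_1 − rank ∂_2 = (12 − 5) − 6 = 1, and the invariant factors of ∂_2 are all 1, so H_1 ≅ Z.
  H_2: rank ker ∂_2 − rank ∂_3 = (6 − 6) − 0 = 0, and there is no ∂_3, so H_2 ≅ 0.

As a check, the Euler characteristic is 6 − 12 + 6 = 0, which agrees with 1 − 1 + 0 = 0.

H_0 = Z,  H_1 = Z,  H_2 = 0.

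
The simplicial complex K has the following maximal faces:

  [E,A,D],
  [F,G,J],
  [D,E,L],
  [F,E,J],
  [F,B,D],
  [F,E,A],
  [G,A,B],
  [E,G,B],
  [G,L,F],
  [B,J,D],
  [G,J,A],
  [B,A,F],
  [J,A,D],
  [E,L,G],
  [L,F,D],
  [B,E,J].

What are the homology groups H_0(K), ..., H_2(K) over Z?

Order the vertices as A < B < D < E < F < G < J < L. Listing each simplex with vertices in this order, K has dimension 2 with simplices:

  0-simplices (8): A, B, D, E, F, G, J, L
  1-simplices (24): AB, AD, AE, AF, AG, AJ, BD, BE, BF, BG, BJ, DE, DF, DJ, DL, EF, EG, EJ, EL, FG, FJ, FL, GJ, GL
  2-simplices (16): ABF, ABG, ADE, ADJ, AEF, AGJ, BDF, BDJ, BEG, BEJ, DEL, DFL, EFJ, EGL, FGJ, FGL

giving chain groups C_0 ≅ Z^8, C_1 ≅ Z^24, C_2 ≅ Z^16.

Boundary ∂_1: C_1 → C_0 sends each edge [p,q] (with p < q) to q − p. For instance
  ∂BJ = J − B.
As a 8×24 matrix over Z this has rank 7, with invariant factors (1,1,1,1,1,1,1).

The boundary map ∂_2: C_2 → C_1 acts by ∂[p,q,r] = [q,r] − [p,r] + [p,q]. For instance
  ∂DFL = FL − DL + DF,
  ∂AGJ = GJ − AJ + AG.
This gives a 24×16 integer matrix of rank 15; reducing to Smith normal form yields diagonal entries (1,1,1,1,1,1,1,1,1,1,1,1,1,1,1).

Now H_k = ker ∂_k / im ∂_{k+1}, so:

  H_0: rank C_0 − rank ∂_1 = 8 − 7 = 1, and the invariant factors of ∂_1 are all 1, so H_0 = Z.
  H_1: rank ker ∂_1 − rank ∂_2 = (24 − 7) − 15 = 2, and the invariant factors of ∂_2 are all 1, so H_1 = Z^2.
  H_2: rank ker ∂_2 − rank ∂_3 = (16 − 15) − 0 = 1, and there is no ∂_3, so H_2 = Z.

H_0 ≅ Z,  H_1 ≅ Z^2,  H_2 ≅ Z.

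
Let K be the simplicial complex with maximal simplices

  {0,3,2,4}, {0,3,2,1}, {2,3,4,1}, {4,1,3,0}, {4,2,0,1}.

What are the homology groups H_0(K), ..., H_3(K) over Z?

H_0 ≅ Z,  H_1 = 0,  H_2 = 0,  H_3 ≅ Z.

We work with the vertex ordering 0 < 1 < 2 < 3 < 4. The simplices of K, each written with vertices in increasing order, are:

  0-simplices (5): [0], [1], [2], [3], [4]
  1-simplices (10): [0,1], [0,2], [0,3], [0,4], [1,2], [1,3], [1,4], [2,3], [2,4], [3,4]
  2-simplices (10): [0,1,2], [0,1,3], [0,1,4], [0,2,3], [0,2,4], [0,3,4], [1,2,3], [1,2,4], [1,3,4], [2,3,4]
  3-simplices (5): [0,1,2,3], [0,1,2,4], [0,1,3,4], [0,2,3,4], [1,2,3,4]

Hence C_0 ≅ Z^5, C_1 ≅ Z^10, C_2 ≅ Z^10, C_3 ≅ Z^5.

The boundary map ∂_1: C_1 → C_0 maps an edge to its endpoints' difference, ∂[p,q] = q − p. For instance
  ∂[2,4] = [4] − [2].
This gives a 5×10 integer matrix of rank 4; reducing to Smith normal form yields diagonal entries (1,1,1,1).

Boundary ∂_2: C_2 → C_1 maps a triangle to the signed sum of its edges. For instance
  ∂[0,2,4] = [2,4] − [0,4] + [0,2],
  ∂[2,3,4] = [3,4] − [2,4] + [2,3].
As a 10×10 matrix over Z this has rank 6, with invariant factors (1,1,1,1,1,1).

∂_3: C_3 → C_2 sends each 3-simplex σ to the alternating sum Σ_i (−1)^i (σ with its i-th vertex removed). For instance
  ∂[0,1,2,3] = [1,2,3] − [0,2,3] + [0,1,3] − [0,1,2],
  ∂[0,1,3,4] = [1,3,4] − [0,3,4] + [0,1,4] − [0,1,3].
This gives a 10×5 integer matrix of rank 4; reducing to Smith normal form yields diagonal entries (1,1,1,1).

Now H_k = ker ∂_k / im ∂_{k+1}, so:

  H_0: rank C_0 − rank ∂_1 = 5 − 4 = 1, and the invariant factors of ∂_1 are all 1, so H_0 ≅ Z.
  H_1: rank ker ∂_1 − rank ∂_2 = (10 − 4) − 6 = 0, and the invariant factors of ∂_2 are all 1, so H_1 ≅ 0.
  H_2: rank ker ∂_2 − rank ∂_3 = (10 − 6) − 4 = 0, and the invariant factors of ∂_3 are all 1, so H_2 ≅ 0.
  H_3: rank ker ∂_3 − rank ∂_4 = (5 − 4) − 0 = 1, and there is no ∂_4, so H_3 ≅ Z.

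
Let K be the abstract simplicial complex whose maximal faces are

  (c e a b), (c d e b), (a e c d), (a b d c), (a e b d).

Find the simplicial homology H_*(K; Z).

H_0 = Z,  H_1 = 0,  H_2 = 0,  H_3 = Z.

Take the total order a < b < c < d < e on the vertex set. Then K (dimension 3) consists of the simplices:

  0-simplices (5): a, b, c, d, e
  1-simplices (10): ab, ac, ad, ae, bc, bd, be, cd, ce, de
  2-simplices (10): abc, abd, abe, acd, ace, ade, bcd, bce, bde, cde
  3-simplices (5): abcd, abce, abde, acde, bcde

giving chain groups C_0 ≅ Z^5, C_1 ≅ Z^10, C_2 ≅ Z^10, C_3 ≅ Z^5.

∂_1: C_1 → C_0 is given by ∂[p,q] = [q] − [p]. For instance
  ∂ac = c − a.
The resulting 5×10 matrix has rank 4, and its Smith normal form has invariant factors (1,1,1,1).

∂_2: C_2 → C_1 sends each 2-simplex [p,q,r] to [q,r] − [p,r] + [p,q]. For instance
  ∂cde = de − ce + cd,
  ∂bce = ce − be + bc.
The 10×10 boundary matrix has rank 6 and Smith normal form diag(1,1,1,1,1,1).

The boundary map ∂_3: C_3 → C_2 sends each 3-simplex σ to the alternating sum Σ_i (−1)^i (σ with its i-th vertex removed). For instance
  ∂abde = bde − ade + abe − abd,
  ∂bcde = cde − bde + bce − bcd.
As a 10×5 matrix over Z this has rank 4, with invariant factors (1,1,1,1).

Computing H_k = (kernel of ∂_k) / (image of ∂_{k+1}):

  H_0: rank C_0 − rank ∂_1 = 5 − 4 = 1, and the invariant factors of ∂_1 are all 1, so H_0 = Z.
  H_1: rank ker ∂_1 − rank ∂_2 = (10 − 4) − 6 = 0, and the invariant factors of ∂_2 are all 1, so H_1 = 0.
  H_2: rank ker ∂_2 − rank ∂_3 = (10 − 6) − 4 = 0, and the invariant factors of ∂_3 are all 1, so H_2 = 0.
  H_3: rank ker ∂_3 − rank ∂_4 = (5 − 4) − 0 = 1, and there is no ∂_4, so H_3 = Z.

As a check, the Euler characteristic is 5 − 10 + 10 − 5 = 0, which agrees with 1 − 0 + 0 − 1 = 0.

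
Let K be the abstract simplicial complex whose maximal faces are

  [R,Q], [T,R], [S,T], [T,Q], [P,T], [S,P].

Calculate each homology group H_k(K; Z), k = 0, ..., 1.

H_0 ≅ Z,  H_1 ≅ Z^2.

Take the total order P < Q < R < S < T on the vertex set. Then K (dimension 1) consists of the simplices:

  0-simplices (5): P, Q, R, S, T
  1-simplices (6): PS, PT, QR, QT, RT, ST

so the chain groups are C_0 ≅ Z^5, C_1 ≅ Z^6.

∂_1: C_1 → C_0 is given by ∂[p,q] = [q] − [p].
As a 5×6 matrix over Z this has rank 4, with invariant factors (1,1,1,1).

Reading off H_k = ker ∂_k / im ∂_{k+1}:

  H_0: rank C_0 − rank ∂_1 = 5 − 4 = 1, and the invariant factors of ∂_1 are all 1, so H_0 = Z.
  H_1: rank ker ∂_1 − rank ∂_2 = (6 − 4) − 0 = 2, and there is no ∂_2, so H_1 = Z^2.

(K is a triangulation of a wedge of 2 circles.)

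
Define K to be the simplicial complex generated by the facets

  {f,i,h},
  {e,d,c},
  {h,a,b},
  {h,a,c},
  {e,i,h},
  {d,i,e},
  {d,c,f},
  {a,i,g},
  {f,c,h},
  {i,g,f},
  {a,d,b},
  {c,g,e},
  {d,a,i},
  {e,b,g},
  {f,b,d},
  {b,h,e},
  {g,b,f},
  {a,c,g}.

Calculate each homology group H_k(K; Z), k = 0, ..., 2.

Fix the vertex order a < b < c < d < e < f < g < h < i and write every simplex with vertices in increasing order. Then dim K = 2 and the simplices of K are:

  0-simplices (9): a, b, c, d, e, f, g, h, i
  1-simplices (27): ab, ac, ad, ag, ah, ai, bd, be, bf, bg, bh, cd, ce, cf, cg, ch, de, df, di, eg, eh, ei, fg, fh, fi, gi, hi
  2-simplices (18): abd, abh, acg, ach, adi, agi, bdf, beg, beh, bfg, cde, cdf, ceg, cfh, dei, ehi, fgi, fhi

Hence C_0 ≅ Z^9, C_1 ≅ Z^27, C_2 ≅ Z^18.

Boundary ∂_1: C_1 → C_0 sends each edge [p,q] (with p < q) to q − p. For instance
  ∂cf = f − c.
This gives a 9×27 integer matrix of rank 8; reducing to Smith normal form yields diagonal entries (1,1,1,1,1,1,1,1).

The boundary map ∂_2: C_2 → C_1 maps a triangle to the signed sum of its edges. For instance
  ∂abd = bd − ad + ab,
  ∂cfh = fh − ch + cf.
The resulting 27×18 matrix has rank 17, and its Smith normal form has invariant factors (1,1,1,1,1,1,1,1,1,1,1,1,1,1,1,1,1).

From H_k ≅ ker(∂_k) / im(∂_{k+1}) we obtain:

  H_0: rank C_0 − rank ∂_1 = 9 − 8 = 1, and the invariant factors of ∂_1 are all 1, so H_0 ≅ Z.
  H_1: rank ker ∂_1 − rank ∂_2 = (27 − 8) − 17 = 2, and the invariant factors of ∂_2 are all 1, so H_1 ≅ Z^2.
  H_2: rank ker ∂_2 − rank ∂_3 = (18 − 17) − 0 = 1, and there is no ∂_3, so H_2 ≅ Z.

H_0 = Z,  H_1 = Z^2,  H_2 = Z.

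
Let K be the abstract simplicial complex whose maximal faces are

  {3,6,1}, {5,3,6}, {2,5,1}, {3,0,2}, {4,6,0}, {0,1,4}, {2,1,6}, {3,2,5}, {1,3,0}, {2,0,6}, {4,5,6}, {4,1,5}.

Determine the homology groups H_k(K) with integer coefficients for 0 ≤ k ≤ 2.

Take the total order 0 < 1 < 2 < 3 < 4 < 5 < 6 on the vertex set. Then K (dimension 2) consists of the simplices:

  0-simplices (7): [0], [1], [2], [3], [4], [5], [6]
  1-simplices (18): [0,1], [0,2], [0,3], [0,4], [0,6], [1,2], [1,3], [1,4], [1,5], [1,6], [2,3], [2,5], [2,6], [3,5], [3,6], [4,5], [4,6], [5,6]
  2-simplices (12): [0,1,3], [0,1,4], [0,2,3], [0,2,6], [0,4,6], [1,2,5], [1,2,6], [1,3,6], [1,4,5], [2,3,5], [3,5,6], [4,5,6]

Hence C_0 ≅ Z^7, C_1 ≅ Z^18, C_2 ≅ Z^12.

The boundary map ∂_1: C_1 → C_0 is given by ∂[p,q] = [q] − [p]. For instance
  ∂[5,6] = [6] − [5].
This gives a 7×18 integer matrix of rank 6; reducing to Smith normal form yields diagonal entries (1,1,1,1,1,1).

∂_2: C_2 → C_1 maps a triangle to the signed sum of its edges. For instance
  ∂[1,4,5] = [4,5] − [1,5] + [1,4],
  ∂[0,2,6] = [2,6] − [0,6] + [0,2].
The resulting 18×12 matrix has rank 12, and its Smith normal form has invariant factors (1,1,1,1,1,1,1,1,1,1,1,2).

From H_k ≅ ker(∂_k) / im(∂_{k+1}) we obtain:

  H_0: rank C_0 − rank ∂_1 = 7 − 6 = 1, and the invariant factors of ∂_1 are all 1, so H_0 = Z.
  H_1: rank ker ∂_1 − rank ∂_2 = (18 − 6) − 12 = 0, and ∂_2 has invariant factor 2 > 1, so H_1 = Z/2.
  H_2: rank ker ∂_2 − rank ∂_3 = (12 − 12) − 0 = 0, and there is no ∂_3, so H_2 = 0.

H_0 = Z,  H_1 = Z/2,  H_2 = 0.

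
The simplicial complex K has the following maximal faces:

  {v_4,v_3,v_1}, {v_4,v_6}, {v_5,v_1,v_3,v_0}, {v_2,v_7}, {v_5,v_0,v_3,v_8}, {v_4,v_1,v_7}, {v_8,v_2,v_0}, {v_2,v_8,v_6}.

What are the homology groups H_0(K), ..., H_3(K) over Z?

Fix the vertex order v_0 < v_1 < v_2 < v_3 < v_4 < v_5 < v_6 < v_7 < v_8 and write every simplex with vertices in increasing order. Then dim K = 3 and the simplices of K are:

  0-simplices (9): [v_0], [v_1], [v_2], [v_3], [v_4], [v_5], [v_6], [v_7], [v_8]
  1-simplices (19): (19 of them)
  2-simplices (11): (11 of them)
  3-simplices (2): [v_0,v_1,v_3,v_5], [v_0,v_3,v_5,v_8]

so the chain groups are C_0 ≅ Z^9, C_1 ≅ Z^19, C_2 ≅ Z^11, C_3 ≅ Z^2.

∂_1: C_1 → C_0 sends each edge [p,q] (with p < q) to q − p.
As a 9×19 matrix over Z this has rank 8, with invariant factors (1,1,1,1,1,1,1,1).

Boundary ∂_2: C_2 → C_1 maps a triangle to the signed sum of its edges. For instance
  ∂[v_0,v_1,v_5] = [v_1,v_5] − [v_0,v_5] + [v_0,v_1],
  ∂[v_1,v_3,v_5] = [v_3,v_5] − [v_1,v_5] + [v_1,v_3].
The resulting 19×11 matrix has rank 9, and its Smith normal form has invariant factors (1,1,1,1,1,1,1,1,1).

The boundary map ∂_3: C_3 → C_2 sends each 3-simplex σ to the alternating sum Σ_i (−1)^i (σ with its i-th vertex removed). For instance
  ∂[v_0,v_1,v_3,v_5] = [v_1,v_3,v_5] − [v_0,v_3,v_5] + [v_0,v_1,v_5] − [v_0,v_1,v_3],
  ∂[v_0,v_3,v_5,v_8] = [v_3,v_5,v_8] − [v_0,v_5,v_8] + [v_0,v_3,v_8] − [v_0,v_3,v_5].
The 11×2 boundary matrix has rank 2 and Smith normal form diag(1,1).

From H_k ≅ ker(∂_k) / im(∂_{k+1}) we obtain:

  H_0: rank C_0 − rank ∂_1 = 9 − 8 = 1, and the invariant factors of ∂_1 are all 1, so H_0 ≅ Z.
  H_1: rank ker ∂_1 − rank ∂_2 = (19 − 8) − 9 = 2, and the invariant factors of ∂_2 are all 1, so H_1 ≅ Z^2.
  H_2: rank ker ∂_2 − rank ∂_3 = (11 − 9) − 2 = 0, and the invariant factors of ∂_3 are all 1, so H_2 ≅ 0.
  H_3: rank ker ∂_3 − rank ∂_4 = (2 − 2) − 0 = 0, and there is no ∂_4, so H_3 ≅ 0.

H_0 = Z,  H_1 = Z^2,  H_2 = 0,  H_3 = 0.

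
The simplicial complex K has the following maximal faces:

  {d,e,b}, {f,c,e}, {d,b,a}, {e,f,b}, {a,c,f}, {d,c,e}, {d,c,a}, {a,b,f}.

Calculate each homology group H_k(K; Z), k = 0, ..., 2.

H_0 = Z,  H_1 = 0,  H_2 = Z.

Take the total order a < b < c < d < e < f on the vertex set. Then K (dimension 2) consists of the simplices:

  0-simplices (6): a, b, c, d, e, f
  1-simplices (12): ab, ac, ad, af, bd, be, bf, cd, ce, cf, de, ef
  2-simplices (8): abd, abf, acd, acf, bde, bef, cde, cef

so the chain groups are C_0 ≅ Z^6, C_1 ≅ Z^12, C_2 ≅ Z^8.

∂_1: C_1 → C_0 is given by ∂[p,q] = [q] − [p]. For instance
  ∂bf = f − b.
As a 6×12 matrix over Z this has rank 5, with invariant factors (1,1,1,1,1).

∂_2: C_2 → C_1 sends each 2-simplex [p,q,r] to [q,r] − [p,r] + [p,q]. For instance
  ∂abd = bd − ad + ab,
  ∂acd = cd − ad + ac.
The resulting 12×8 matrix has rank 7, and its Smith normal form has invariant factors (1,1,1,1,1,1,1).

Computing H_k = (kernel of ∂_k) / (image of ∂_{k+1}):

  H_0: rank C_0 − rank ∂_1 = 6 − 5 = 1, and the invariant factors of ∂_1 are all 1, so H_0 ≅ Z.
  H_1: rank ker ∂_1 − rank ∂_2 = (12 − 5) − 7 = 0, and the invariant factors of ∂_2 are all 1, so H_1 ≅ 0.
  H_2: rank ker ∂_2 − rank ∂_3 = (8 − 7) − 0 = 1, and there is no ∂_3, so H_2 ≅ Z.

As a check, the Euler characteristic is 6 − 12 + 8 = 2, which agrees with 1 − 0 + 1 = 2.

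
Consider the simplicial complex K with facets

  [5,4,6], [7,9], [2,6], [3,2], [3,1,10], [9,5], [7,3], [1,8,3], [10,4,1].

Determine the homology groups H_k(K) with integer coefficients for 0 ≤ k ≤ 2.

Fix the vertex order 1 < 2 < 3 < 4 < 5 < 6 < 7 < 8 < 9 < 10 and write every simplex with vertices in increasing order. Then dim K = 2 and the simplices of K are:

  0-simplices (10): [1], [2], [3], [4], [5], [6], [7], [8], [9], [10]
  1-simplices (15): [1,3], [1,4], [1,8], [1,10], [2,3], [2,6], [3,7], [3,8], [3,10], [4,5], [4,6], [4,10], [5,6], [5,9], [7,9]
  2-simplices (4): [1,3,8], [1,3,10], [1,4,10], [4,5,6]

so the chain groups are C_0 ≅ Z^10, C_1 ≅ Z^15, C_2 ≅ Z^4.

∂_1: C_1 → C_0 is given by ∂[p,q] = [q] − [p].
As a 10×15 matrix over Z this has rank 9, with invariant factors (1,1,1,1,1,1,1,1,1).

Boundary ∂_2: C_2 → C_1 acts by ∂[p,q,r] = [q,r] − [p,r] + [p,q]. For instance
  ∂[4,5,6] = [5,6] − [4,6] + [4,5],
  ∂[1,3,8] = [3,8] − [1,8] + [1,3].
The resulting 15×4 matrix has rank 4, and its Smith normal form has invariant factors (1,1,1,1).

Computing H_k = (kernel of ∂_k) / (image of ∂_{k+1}):

  H_0: rank C_0 − rank ∂_1 = 10 − 9 = 1, and the invariant factors of ∂_1 are all 1, so H_0 ≅ Z.
  H_1: rank ker ∂_1 − rank ∂_2 = (15 − 9) − 4 = 2, and the invariant factors of ∂_2 are all 1, so H_1 ≅ Z^2.
  H_2: rank ker ∂_2 − rank ∂_3 = (4 − 4) − 0 = 0, and there is no ∂_3, so H_2 ≅ 0.

As a check, the Euler characteristic is 10 − 15 + 4 = -1, which agrees with 1 − 2 + 0 = -1.

H_0 ≅ Z,  H_1 ≅ Z^2,  H_2 = 0.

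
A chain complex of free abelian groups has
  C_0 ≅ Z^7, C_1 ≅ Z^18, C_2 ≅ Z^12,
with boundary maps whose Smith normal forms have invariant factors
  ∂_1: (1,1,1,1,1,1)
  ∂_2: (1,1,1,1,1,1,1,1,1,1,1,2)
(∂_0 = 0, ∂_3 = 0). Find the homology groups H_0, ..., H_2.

H_0: b_0 = 7 − 0 − 6 = 1; torsion from ∂_1 factors > 1: none. So H_0 = Z.
H_1: b_1 = 18 − 6 − 12 = 0; torsion from ∂_2 factors > 1: [2]. So H_1 = Z/2.
H_2: b_2 = 12 − 12 − 0 = 0; torsion from ∂_3 factors > 1: none. So H_2 = 0.

H_0 = Z,  H_1 = Z/2,  H_2 = 0.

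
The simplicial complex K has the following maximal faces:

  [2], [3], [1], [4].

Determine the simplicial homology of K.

Take the total order 1 < 2 < 3 < 4 on the vertex set. Then K (dimension 0) consists of the simplices:

  0-simplices (4): [1], [2], [3], [4]

giving chain groups C_0 ≅ Z^4.

Now H_k = ker ∂_k / im ∂_{k+1}, so:

  H_0: rank C_0 − rank ∂_1 = 4 − 0 = 4, and there is no ∂_1, so H_0 ≅ Z^4.

H_0 ≅ Z^4.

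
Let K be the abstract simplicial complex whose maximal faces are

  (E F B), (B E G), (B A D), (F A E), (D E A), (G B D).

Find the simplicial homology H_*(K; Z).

Order the vertices as A < B < D < E < F < G. Listing each simplex with vertices in this order, K has dimension 2 with simplices:

  0-simplices (6): A, B, D, E, F, G
  1-simplices (12): AB, AD, AE, AF, BD, BE, BF, BG, DE, DG, EF, EG
  2-simplices (6): ABD, ADE, AEF, BDG, BEF, BEG

giving chain groups C_0 ≅ Z^6, C_1 ≅ Z^12, C_2 ≅ Z^6.

∂_1: C_1 → C_0 maps an edge to its endpoints' difference, ∂[p,q] = q − p.
The 6×12 boundary matrix has rank 5 and Smith normal form diag(1,1,1,1,1).

The boundary map ∂_2: C_2 → C_1 acts by ∂[p,q,r] = [q,r] − [p,r] + [p,q]. For instance
  ∂ABD = BD − AD + AB,
  ∂BDG = DG − BG + BD.
The resulting 12×6 matrix has rank 6, and its Smith normal form has invariant factors (1,1,1,1,1,1).

Computing H_k = (kernel of ∂_k) / (image of ∂_{k+1}):

  H_0: rank C_0 − rank ∂_1 = 6 − 5 = 1, and the invariant factors of ∂_1 are all 1, so H_0 = Z.
  H_1: rank ker ∂_1 − rank ∂_2 = (12 − 5) − 6 = 1, and the invariant factors of ∂_2 are all 1, so H_1 = Z.
  H_2: rank ker ∂_2 − rank ∂_3 = (6 − 6) − 0 = 0, and there is no ∂_3, so H_2 = 0.

As a check, the Euler characteristic is 6 − 12 + 6 = 0, which agrees with 1 − 1 + 0 = 0.

H_0 = Z,  H_1 = Z,  H_2 = 0.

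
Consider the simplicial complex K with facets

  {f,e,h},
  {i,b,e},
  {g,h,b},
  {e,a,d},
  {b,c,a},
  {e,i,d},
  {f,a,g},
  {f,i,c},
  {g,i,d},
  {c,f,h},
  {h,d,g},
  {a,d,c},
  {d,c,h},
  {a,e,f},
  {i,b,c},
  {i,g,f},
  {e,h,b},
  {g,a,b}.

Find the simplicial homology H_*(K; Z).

K has 9 vertices, 27 edges, 18 triangles.
rank ∂_0 = 0, rank ∂_1 = 8 ⇒ b_0 = 9 − 0 − 8 = 1; all invariant factors of ∂_1 are 1 so no torsion. So H_0 ≅ Z.
rank ∂_1 = 8, rank ∂_2 = 17 ⇒ b_1 = 27 − 8 − 17 = 2; all invariant factors of ∂_2 are 1 so no torsion. So H_1 ≅ Z^2.
rank ∂_2 = 17, rank ∂_3 = 0 ⇒ b_2 = 18 − 17 − 0 = 1. So H_2 ≅ Z.

H_0 = Z,  H_1 = Z^2,  H_2 = Z.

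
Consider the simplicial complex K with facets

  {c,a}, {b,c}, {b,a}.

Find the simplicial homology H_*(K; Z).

Order the vertices as a < b < c. Listing each simplex with vertices in this order, K has dimension 1 with simplices:

  0-simplices (3): a, b, c
  1-simplices (3): ab, ac, bc

giving chain groups C_0 ≅ Z^3, C_1 ≅ Z^3.

Boundary ∂_1: C_1 → C_0 sends each edge [p,q] (with p < q) to q − p.
As a 3×3 matrix over Z this has rank 2, with invariant factors (1,1).

Reading off H_k = ker ∂_k / im ∂_{k+1}:

  H_0: rank C_0 − rank ∂_1 = 3 − 2 = 1, and the invariant factors of ∂_1 are all 1, so H_0 = Z.
  H_1: rank ker ∂_1 − rank ∂_2 = (3 − 2) − 0 = 1, and there is no ∂_2, so H_1 = Z.

H_0 ≅ Z,  H_1 ≅ Z.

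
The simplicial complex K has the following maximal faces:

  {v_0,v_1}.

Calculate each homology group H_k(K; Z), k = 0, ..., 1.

K has 2 vertices, 1 edge.
rank ∂_0 = 0, rank ∂_1 = 1 ⇒ b_0 = 2 − 0 − 1 = 1; all invariant factors of ∂_1 are 1 so no torsion. So H_0 = Z.
rank ∂_1 = 1, rank ∂_2 = 0 ⇒ b_1 = 1 − 1 − 0 = 0. So H_1 = 0.

H_0 = Z,  H_1 = 0.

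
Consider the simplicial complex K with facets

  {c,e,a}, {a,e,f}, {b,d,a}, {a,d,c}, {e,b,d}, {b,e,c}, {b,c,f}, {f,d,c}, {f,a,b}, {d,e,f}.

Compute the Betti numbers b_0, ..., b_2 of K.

b_0 = 1, b_1 = 0, b_2 = 0.

We work with the vertex ordering a < b < c < d < e < f. The simplices of K, each written with vertices in increasing order, are:

  0-simplices (6): a, b, c, d, e, f
  1-simplices (15): ab, ac, ad, ae, af, bc, bd, be, bf, cd, ce, cf, de, df, ef
  2-simplices (10): abd, abf, acd, ace, aef, bce, bcf, bde, cdf, def

so the chain groups are C_0 ≅ Z^6, C_1 ≅ Z^15, C_2 ≅ Z^10.

Boundary ∂_1: C_1 → C_0 is given by ∂[p,q] = [q] − [p]. For instance
  ∂ef = f − e.
This gives a 6×15 integer matrix of rank 5; reducing to Smith normal form yields diagonal entries (1,1,1,1,1).

∂_2: C_2 → C_1 sends each 2-simplex [p,q,r] to [q,r] − [p,r] + [p,q]. For instance
  ∂acd = cd − ad + ac,
  ∂ace = ce − ae + ac.
The 15×10 boundary matrix has rank 10 and Smith normal form diag(1,1,1,1,1,1,1,1,1,2).

Now H_k = ker ∂_k / im ∂_{k+1}, so:

  H_0: rank C_0 − rank ∂_1 = 6 − 5 = 1, and the invariant factors of ∂_1 are all 1, so H_0 = Z.
  H_1: rank ker ∂_1 − rank ∂_2 = (15 − 5) − 10 = 0, and ∂_2 has invariant factor 2 > 1, so H_1 = Z/2.
  H_2: rank ker ∂_2 − rank ∂_3 = (10 − 10) − 0 = 0, and there is no ∂_3, so H_2 = 0.

Hence the Betti numbers are b_0 = 1, b_1 = 0, b_2 = 0.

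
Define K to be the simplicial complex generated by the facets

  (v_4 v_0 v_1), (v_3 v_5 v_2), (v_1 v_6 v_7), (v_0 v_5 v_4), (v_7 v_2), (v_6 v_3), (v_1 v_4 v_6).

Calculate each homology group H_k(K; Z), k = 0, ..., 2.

K has 8 vertices, 14 edges, 5 triangles.
rank ∂_0 = 0, rank ∂_1 = 7 ⇒ b_0 = 8 − 0 − 7 = 1; all invariant factors of ∂_1 are 1 so no torsion. So H_0 ≅ Z.
rank ∂_1 = 7, rank ∂_2 = 5 ⇒ b_1 = 14 − 7 − 5 = 2; all invariant factors of ∂_2 are 1 so no torsion. So H_1 ≅ Z^2.
rank ∂_2 = 5, rank ∂_3 = 0 ⇒ b_2 = 5 − 5 − 0 = 0. So H_2 ≅ 0.

H_0 ≅ Z,  H_1 ≅ Z^2,  H_2 = 0.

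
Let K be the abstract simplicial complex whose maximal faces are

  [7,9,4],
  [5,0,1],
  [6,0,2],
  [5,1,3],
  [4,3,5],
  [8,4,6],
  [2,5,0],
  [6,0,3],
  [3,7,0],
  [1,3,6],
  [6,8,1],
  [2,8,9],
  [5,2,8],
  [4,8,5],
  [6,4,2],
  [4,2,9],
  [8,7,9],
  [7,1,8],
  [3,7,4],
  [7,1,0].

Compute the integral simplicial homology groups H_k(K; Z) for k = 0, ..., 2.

We work with the vertex ordering 0 < 1 < 2 < 3 < 4 < 5 < 6 < 7 < 8 < 9. The simplices of K, each written with vertices in increasing order, are:

  0-simplices (10): [0], [1], [2], [3], [4], [5], [6], [7], [8], [9]
  1-simplices (30): (30 of them)
  2-simplices (20): (20 of them)

so the chain groups are C_0 ≅ Z^10, C_1 ≅ Z^30, C_2 ≅ Z^20.

Boundary ∂_1: C_1 → C_0 maps an edge to its endpoints' difference, ∂[p,q] = q − p. For instance
  ∂[1,7] = [7] − [1].
The resulting 10×30 matrix has rank 9, and its Smith normal form has invariant factors (1,1,1,1,1,1,1,1,1).

∂_2: C_2 → C_1 maps a triangle to the signed sum of its edges. For instance
  ∂[1,3,6] = [3,6] − [1,6] + [1,3],
  ∂[0,3,6] = [3,6] − [0,6] + [0,3].
The 30×20 boundary matrix has rank 20 and Smith normal form diag(1,1,1,1,1,1,1,1,1,1,1,1,1,1,1,1,1,1,1,2).

Computing H_k = (kernel of ∂_k) / (image of ∂_{k+1}):

  H_0: rank C_0 − rank ∂_1 = 10 − 9 = 1, and the invariant factors of ∂_1 are all 1, so H_0 = Z.
  H_1: rank ker ∂_1 − rank ∂_2 = (30 − 9) − 20 = 1, and ∂_2 has invariant factor 2 > 1, so H_1 = Z ⊕ Z/2Z.
  H_2: rank ker ∂_2 − rank ∂_3 = (20 − 20) − 0 = 0, and there is no ∂_3, so H_2 = 0.

H_0 = Z,  H_1 = Z ⊕ Z/2Z,  H_2 = 0.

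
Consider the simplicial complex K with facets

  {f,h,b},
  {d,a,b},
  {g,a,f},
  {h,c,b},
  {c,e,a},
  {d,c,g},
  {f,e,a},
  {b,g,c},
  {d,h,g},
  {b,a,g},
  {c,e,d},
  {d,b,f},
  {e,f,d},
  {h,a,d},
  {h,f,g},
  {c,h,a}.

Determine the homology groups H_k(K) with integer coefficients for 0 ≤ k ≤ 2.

H_0 = Z,  H_1 = Z^2,  H_2 = Z.

Take the total order a < b < c < d < e < f < g < h on the vertex set. Then K (dimension 2) consists of the simplices:

  0-simplices (8): a, b, c, d, e, f, g, h
  1-simplices (24): ab, ac, ad, ae, af, ag, ah, bc, bd, bf, bg, bh, cd, ce, cg, ch, de, df, dg, dh, ef, fg, fh, gh
  2-simplices (16): abd, abg, ace, ach, adh, aef, afg, bcg, bch, bdf, bfh, cde, cdg, def, dgh, fgh

so the chain groups are C_0 ≅ Z^8, C_1 ≅ Z^24, C_2 ≅ Z^16.

The boundary map ∂_1: C_1 → C_0 maps an edge to its endpoints' difference, ∂[p,q] = q − p.
The resulting 8×24 matrix has rank 7, and its Smith normal form has invariant factors (1,1,1,1,1,1,1).

∂_2: C_2 → C_1 maps a triangle to the signed sum of its edges. For instance
  ∂cde = de − ce + cd,
  ∂fgh = gh − fh + fg.
The resulting 24×16 matrix has rank 15, and its Smith normal form has invariant factors (1,1,1,1,1,1,1,1,1,1,1,1,1,1,1).

Computing H_k = (kernel of ∂_k) / (image of ∂_{k+1}):

  H_0: rank C_0 − rank ∂_1 = 8 − 7 = 1, and the invariant factors of ∂_1 are all 1, so H_0 = Z.
  H_1: rank ker ∂_1 − rank ∂_2 = (24 − 7) − 15 = 2, and the invariant factors of ∂_2 are all 1, so H_1 = Z^2.
  H_2: rank ker ∂_2 − rank ∂_3 = (16 − 15) − 0 = 1, and there is no ∂_3, so H_2 = Z.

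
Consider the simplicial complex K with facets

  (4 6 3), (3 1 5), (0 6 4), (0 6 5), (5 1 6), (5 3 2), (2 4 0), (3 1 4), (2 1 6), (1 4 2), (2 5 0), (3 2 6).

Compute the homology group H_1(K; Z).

H_1 ≅ Z/2.

K has 7 vertices, 18 edges, 12 triangles.
rank ∂_1 = 6, rank ∂_2 = 12 ⇒ b_1 = 18 − 6 − 12 = 0; ∂_2 has invariant factor(s) [2] giving torsion. So H_1 ≅ Z/2.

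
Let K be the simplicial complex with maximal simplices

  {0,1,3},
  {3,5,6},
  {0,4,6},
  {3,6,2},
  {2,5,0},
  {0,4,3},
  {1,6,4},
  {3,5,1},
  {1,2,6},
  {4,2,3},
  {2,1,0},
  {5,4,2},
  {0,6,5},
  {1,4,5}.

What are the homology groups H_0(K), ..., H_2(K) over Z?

H_0 ≅ Z,  H_1 ≅ Z^2,  H_2 ≅ Z.

Order the vertices as 0 < 1 < 2 < 3 < 4 < 5 < 6. Listing each simplex with vertices in this order, K has dimension 2 with simplices:

  0-simplices (7): [0], [1], [2], [3], [4], [5], [6]
  1-simplices (21): [0,1], [0,2], [0,3], [0,4], [0,5], [0,6], [1,2], [1,3], [1,4], [1,5], [1,6], [2,3], [2,4], [2,5], [2,6], [3,4], [3,5], [3,6], [4,5], [4,6], [5,6]
  2-simplices (14): [0,1,2], [0,1,3], [0,2,5], [0,3,4], [0,4,6], [0,5,6], [1,2,6], [1,3,5], [1,4,5], [1,4,6], [2,3,4], [2,3,6], [2,4,5], [3,5,6]

Hence C_0 ≅ Z^7, C_1 ≅ Z^21, C_2 ≅ Z^14.

The boundary map ∂_1: C_1 → C_0 is given by ∂[p,q] = [q] − [p]. For instance
  ∂[4,6] = [6] − [4].
The 7×21 boundary matrix has rank 6 and Smith normal form diag(1,1,1,1,1,1).

∂_2: C_2 → C_1 maps a triangle to the signed sum of its edges. For instance
  ∂[0,1,2] = [1,2] − [0,2] + [0,1],
  ∂[1,4,5] = [4,5] − [1,5] + [1,4].
As a 21×14 matrix over Z this has rank 13, with invariant factors (1,1,1,1,1,1,1,1,1,1,1,1,1).

Computing H_k = (kernel of ∂_k) / (image of ∂_{k+1}):

  H_0: rank C_0 − rank ∂_1 = 7 − 6 = 1, and the invariant factors of ∂_1 are all 1, so H_0 ≅ Z.
  H_1: rank ker ∂_1 − rank ∂_2 = (21 − 6) − 13 = 2, and the invariant factors of ∂_2 are all 1, so H_1 ≅ Z^2.
  H_2: rank ker ∂_2 − rank ∂_3 = (14 − 13) − 0 = 1, and there is no ∂_3, so H_2 ≅ Z.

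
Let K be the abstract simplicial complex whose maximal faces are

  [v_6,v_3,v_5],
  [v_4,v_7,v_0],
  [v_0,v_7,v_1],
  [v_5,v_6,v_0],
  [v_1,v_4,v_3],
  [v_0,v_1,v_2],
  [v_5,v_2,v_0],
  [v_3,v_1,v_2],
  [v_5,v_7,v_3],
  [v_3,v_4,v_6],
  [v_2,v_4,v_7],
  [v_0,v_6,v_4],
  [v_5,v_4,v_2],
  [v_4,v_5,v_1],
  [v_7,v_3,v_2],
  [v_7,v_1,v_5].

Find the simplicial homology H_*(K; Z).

Order the vertices as v_0 < v_1 < v_2 < v_3 < v_4 < v_5 < v_6 < v_7. Listing each simplex with vertices in this order, K has dimension 2 with simplices:

  0-simplices (8): [v_0], [v_1], [v_2], [v_3], [v_4], [v_5], [v_6], [v_7]
  1-simplices (24): (24 of them)
  2-simplices (16): (16 of them)

Hence C_0 ≅ Z^8, C_1 ≅ Z^24, C_2 ≅ Z^16.

∂_1: C_1 → C_0 sends each edge [p,q] (with p < q) to q − p.
This gives a 8×24 integer matrix of rank 7; reducing to Smith normal form yields diagonal entries (1,1,1,1,1,1,1).

The boundary map ∂_2: C_2 → C_1 maps a triangle to the signed sum of its edges. For instance
  ∂[v_0,v_4,v_6] = [v_4,v_6] − [v_0,v_6] + [v_0,v_4],
  ∂[v_2,v_4,v_5] = [v_4,v_5] − [v_2,v_5] + [v_2,v_4].
This gives a 24×16 integer matrix of rank 15; reducing to Smith normal form yields diagonal entries (1,1,1,1,1,1,1,1,1,1,1,1,1,1,1).

Now H_k = ker ∂_k / im ∂_{k+1}, so:

  H_0: rank C_0 − rank ∂_1 = 8 − 7 = 1, and the invariant factors of ∂_1 are all 1, so H_0 = Z.
  H_1: rank ker ∂_1 − rank ∂_2 = (24 − 7) − 15 = 2, and the invariant factors of ∂_2 are all 1, so H_1 = Z^2.
  H_2: rank ker ∂_2 − rank ∂_3 = (16 − 15) − 0 = 1, and there is no ∂_3, so H_2 = Z.

As a check, the Euler characteristic is 8 − 24 + 16 = 0, which agrees with 1 − 2 + 1 = 0.

H_0 ≅ Z,  H_1 ≅ Z^2,  H_2 ≅ Z.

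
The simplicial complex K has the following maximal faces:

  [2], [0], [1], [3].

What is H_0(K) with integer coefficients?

We work with the vertex ordering 0 < 1 < 2 < 3. The simplices of K, each written with vertices in increasing order, are:

  0-simplices (4): [0], [1], [2], [3]

Hence C_0 ≅ Z^4.

Reading off H_k = ker ∂_k / im ∂_{k+1}:

  H_0: rank C_0 − rank ∂_1 = 4 − 0 = 4, and there is no ∂_1, so H_0 ≅ Z^4.

H_0 = Z^4.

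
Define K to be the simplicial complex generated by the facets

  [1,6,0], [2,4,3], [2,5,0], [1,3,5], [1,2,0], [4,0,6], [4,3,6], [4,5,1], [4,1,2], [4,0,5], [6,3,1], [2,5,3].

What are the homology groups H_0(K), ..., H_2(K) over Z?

H_0 ≅ Z,  H_1 ≅ Z/2Z,  H_2 = 0.

K has 7 vertices, 18 edges, 12 triangles.
rank ∂_0 = 0, rank ∂_1 = 6 ⇒ b_0 = 7 − 0 − 6 = 1; all invariant factors of ∂_1 are 1 so no torsion. So H_0 = Z.
rank ∂_1 = 6, rank ∂_2 = 12 ⇒ b_1 = 18 − 6 − 12 = 0; ∂_2 has invariant factor(s) [2] giving torsion. So H_1 = Z/2Z.
rank ∂_2 = 12, rank ∂_3 = 0 ⇒ b_2 = 12 − 12 − 0 = 0. So H_2 = 0.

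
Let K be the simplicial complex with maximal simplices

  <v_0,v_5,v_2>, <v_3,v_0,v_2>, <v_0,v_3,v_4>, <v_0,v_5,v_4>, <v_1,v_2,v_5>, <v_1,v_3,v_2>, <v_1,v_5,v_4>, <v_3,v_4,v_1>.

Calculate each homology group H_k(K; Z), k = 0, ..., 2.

Take the total order v_0 < v_1 < v_2 < v_3 < v_4 < v_5 on the vertex set. Then K (dimension 2) consists of the simplices:

  0-simplices (6): [v_0], [v_1], [v_2], [v_3], [v_4], [v_5]
  1-simplices (12): [v_0,v_2], [v_0,v_3], [v_0,v_4], [v_0,v_5], [v_1,v_2], [v_1,v_3], [v_1,v_4], [v_1,v_5], [v_2,v_3], [v_2,v_5], [v_3,v_4], [v_4,v_5]
  2-simplices (8): [v_0,v_2,v_3], [v_0,v_2,v_5], [v_0,v_3,v_4], [v_0,v_4,v_5], [v_1,v_2,v_3], [v_1,v_2,v_5], [v_1,v_3,v_4], [v_1,v_4,v_5]

so the chain groups are C_0 ≅ Z^6, C_1 ≅ Z^12, C_2 ≅ Z^8.

∂_1: C_1 → C_0 is given by ∂[p,q] = [q] − [p]. For instance
  ∂[v_0,v_4] = [v_4] − [v_0].
As a 6×12 matrix over Z this has rank 5, with invariant factors (1,1,1,1,1).

∂_2: C_2 → C_1 maps a triangle to the signed sum of its edges. For instance
  ∂[v_0,v_3,v_4] = [v_3,v_4] − [v_0,v_4] + [v_0,v_3],
  ∂[v_0,v_2,v_3] = [v_2,v_3] − [v_0,v_3] + [v_0,v_2].
The 12×8 boundary matrix has rank 7 and Smith normal form diag(1,1,1,1,1,1,1).

Now H_k = ker ∂_k / im ∂_{k+1}, so:

  H_0: rank C_0 − rank ∂_1 = 6 − 5 = 1, and the invariant factors of ∂_1 are all 1, so H_0 = Z.
  H_1: rank ker ∂_1 − rank ∂_2 = (12 − 5) − 7 = 0, and the invariant factors of ∂_2 are all 1, so H_1 = 0.
  H_2: rank ker ∂_2 − rank ∂_3 = (8 − 7) − 0 = 1, and there is no ∂_3, so H_2 = Z.

As a check, the Euler characteristic is 6 − 12 + 8 = 2, which agrees with 1 − 0 + 1 = 2.

H_0 = Z,  H_1 = 0,  H_2 = Z.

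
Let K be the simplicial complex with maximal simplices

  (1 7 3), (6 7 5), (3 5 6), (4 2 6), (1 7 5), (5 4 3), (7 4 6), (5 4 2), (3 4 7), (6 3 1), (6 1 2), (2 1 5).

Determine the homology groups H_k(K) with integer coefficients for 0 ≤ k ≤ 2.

K has 7 vertices, 18 edges, 12 triangles.
rank ∂_0 = 0, rank ∂_1 = 6 ⇒ b_0 = 7 − 0 − 6 = 1; all invariant factors of ∂_1 are 1 so no torsion. So H_0 = Z.
rank ∂_1 = 6, rank ∂_2 = 12 ⇒ b_1 = 18 − 6 − 12 = 0; ∂_2 has invariant factor(s) [2] giving torsion. So H_1 = Z/2Z.
rank ∂_2 = 12, rank ∂_3 = 0 ⇒ b_2 = 12 − 12 − 0 = 0. So H_2 = 0.

H_0 = Z,  H_1 = Z/2Z,  H_2 = 0.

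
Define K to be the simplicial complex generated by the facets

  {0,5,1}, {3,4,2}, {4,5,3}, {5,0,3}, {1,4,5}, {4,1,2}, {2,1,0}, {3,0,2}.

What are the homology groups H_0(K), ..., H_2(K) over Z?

H_0 = Z,  H_1 = 0,  H_2 = Z.

Fix the vertex order 0 < 1 < 2 < 3 < 4 < 5 and write every simplex with vertices in increasing order. Then dim K = 2 and the simplices of K are:

  0-simplices (6): [0], [1], [2], [3], [4], [5]
  1-simplices (12): [0,1], [0,2], [0,3], [0,5], [1,2], [1,4], [1,5], [2,3], [2,4], [3,4], [3,5], [4,5]
  2-simplices (8): [0,1,2], [0,1,5], [0,2,3], [0,3,5], [1,2,4], [1,4,5], [2,3,4], [3,4,5]

Hence C_0 ≅ Z^6, C_1 ≅ Z^12, C_2 ≅ Z^8.

∂_1: C_1 → C_0 maps an edge to its endpoints' difference, ∂[p,q] = q − p.
This gives a 6×12 integer matrix of rank 5; reducing to Smith normal form yields diagonal entries (1,1,1,1,1).

∂_2: C_2 → C_1 acts by ∂[p,q,r] = [q,r] − [p,r] + [p,q]. For instance
  ∂[2,3,4] = [3,4] − [2,4] + [2,3],
  ∂[1,2,4] = [2,4] − [1,4] + [1,2].
This gives a 12×8 integer matrix of rank 7; reducing to Smith normal form yields diagonal entries (1,1,1,1,1,1,1).

Computing H_k = (kernel of ∂_k) / (image of ∂_{k+1}):

  H_0: rank C_0 − rank ∂_1 = 6 − 5 = 1, and the invariant factors of ∂_1 are all 1, so H_0 = Z.
  H_1: rank ker ∂_1 − rank ∂_2 = (12 − 5) − 7 = 0, and the invariant factors of ∂_2 are all 1, so H_1 = 0.
  H_2: rank ker ∂_2 − rank ∂_3 = (8 − 7) − 0 = 1, and there is no ∂_3, so H_2 = Z.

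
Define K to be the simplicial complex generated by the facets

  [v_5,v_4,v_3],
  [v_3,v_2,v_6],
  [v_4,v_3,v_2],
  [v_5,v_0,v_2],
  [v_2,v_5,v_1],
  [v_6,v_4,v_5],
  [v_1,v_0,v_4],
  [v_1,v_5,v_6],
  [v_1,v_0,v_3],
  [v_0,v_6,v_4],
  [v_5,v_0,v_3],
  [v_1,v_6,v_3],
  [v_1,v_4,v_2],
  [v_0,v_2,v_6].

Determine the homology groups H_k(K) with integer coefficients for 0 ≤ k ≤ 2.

Order the vertices as v_0 < v_1 < v_2 < v_3 < v_4 < v_5 < v_6. Listing each simplex with vertices in this order, K has dimension 2 with simplices:

  0-simplices (7): [v_0], [v_1], [v_2], [v_3], [v_4], [v_5], [v_6]
  1-simplices (21): (21 of them)
  2-simplices (14): (14 of them)

Hence C_0 ≅ Z^7, C_1 ≅ Z^21, C_2 ≅ Z^14.

Boundary ∂_1: C_1 → C_0 sends each edge [p,q] (with p < q) to q − p.
The 7×21 boundary matrix has rank 6 and Smith normal form diag(1,1,1,1,1,1).

Boundary ∂_2: C_2 → C_1 sends each 2-simplex [p,q,r] to [q,r] − [p,r] + [p,q]. For instance
  ∂[v_0,v_2,v_6] = [v_2,v_6] − [v_0,v_6] + [v_0,v_2],
  ∂[v_1,v_2,v_4] = [v_2,v_4] − [v_1,v_4] + [v_1,v_2].
This gives a 21×14 integer matrix of rank 13; reducing to Smith normal form yields diagonal entries (1,1,1,1,1,1,1,1,1,1,1,1,1).

Now H_k = ker ∂_k / im ∂_{k+1}, so:

  H_0: rank C_0 − rank ∂_1 = 7 − 6 = 1, and the invariant factors of ∂_1 are all 1, so H_0 = Z.
  H_1: rank ker ∂_1 − rank ∂_2 = (21 − 6) − 13 = 2, and the invariant factors of ∂_2 are all 1, so H_1 = Z^2.
  H_2: rank ker ∂_2 − rank ∂_3 = (14 − 13) − 0 = 1, and there is no ∂_3, so H_2 = Z.

H_0 ≅ Z,  H_1 ≅ Z^2,  H_2 ≅ Z.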